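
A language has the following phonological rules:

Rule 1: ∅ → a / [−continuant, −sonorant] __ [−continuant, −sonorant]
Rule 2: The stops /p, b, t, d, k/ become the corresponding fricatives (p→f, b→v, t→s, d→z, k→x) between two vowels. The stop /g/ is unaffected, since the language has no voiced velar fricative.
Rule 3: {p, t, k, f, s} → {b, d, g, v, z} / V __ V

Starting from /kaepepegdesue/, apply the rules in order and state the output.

kaevevegazezue

Rule 1 (stop-cluster a-epenthesis): /g/ and /d/ form a stop–stop cluster, so [a] is inserted between them. /kaepepegdesue/ → kaepepegadesue.
Rule 2 (intervocalic spirantization): /p/ is a stop between vowels /e/ and /e/, so it spirantizes to the fricative [f]. /p/ is a stop between vowels /e/ and /e/, so it spirantizes to the fricative [f]. /d/ is a stop between vowels /a/ and /e/, so it spirantizes to the fricative [z]. /kaepepegadesue/ → kaefefegazesue.
Rule 3 (intervocalic voicing): /f/ is a voiceless obstruent between vowels /e/ and /e/, so it voices to [v]. /f/ is a voiceless obstruent between vowels /e/ and /e/, so it voices to [v]. /s/ is a voiceless obstruent between vowels /e/ and /u/, so it voices to [z]. /kaefefegazesue/ → kaevevegazezue.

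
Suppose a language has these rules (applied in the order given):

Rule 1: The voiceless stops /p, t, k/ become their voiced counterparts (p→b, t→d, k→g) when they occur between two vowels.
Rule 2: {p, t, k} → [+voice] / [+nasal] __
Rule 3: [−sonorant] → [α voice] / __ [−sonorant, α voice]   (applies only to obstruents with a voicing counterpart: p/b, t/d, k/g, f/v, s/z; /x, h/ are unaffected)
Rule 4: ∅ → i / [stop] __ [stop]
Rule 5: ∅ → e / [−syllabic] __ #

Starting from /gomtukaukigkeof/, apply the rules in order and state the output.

Rule 1 (intervocalic voicing): /k/ is a voiceless stop between vowels /u/ and /a/, so it voices to [g]. /k/ is a voiceless stop between vowels /u/ and /i/, so it voices to [g]. /gomtukaukigkeof/ → gomtugaugigkeof.
Rule 2 (post-nasal voicing): /t/ is a voiceless stop immediately after the nasal /m/, so it voices to [d]. /gomtugaugigkeof/ → gomdugaugigkeof.
Rule 3 (regressive voicing assimilation): /g/ precedes the voiceless obstruent /k/, so it devoices to [k] by assimilation. /gomdugaugigkeof/ → gomdugaugikkeof.
Rule 4 (stop-cluster i-epenthesis): /k/ and /k/ form a stop–stop cluster, so [i] is inserted between them. /gomdugaugikkeof/ → gomdugaugikikeof.
Rule 5 (final e-epenthesis): the form ends in the consonant /f/, so [e] is inserted word-finally. /gomdugaugikikeof/ → gomdugaugikikeofe.

gomdugaugikikeofe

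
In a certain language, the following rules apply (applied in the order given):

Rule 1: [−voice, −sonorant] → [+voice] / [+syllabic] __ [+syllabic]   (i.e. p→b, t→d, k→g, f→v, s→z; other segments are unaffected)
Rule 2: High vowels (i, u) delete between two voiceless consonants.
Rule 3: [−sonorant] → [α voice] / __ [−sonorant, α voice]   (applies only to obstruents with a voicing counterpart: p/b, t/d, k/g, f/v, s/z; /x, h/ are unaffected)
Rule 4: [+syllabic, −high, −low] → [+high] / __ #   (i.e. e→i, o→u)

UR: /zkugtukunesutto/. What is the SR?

Rule 1 (intervocalic voicing): /k/ is a voiceless obstruent between vowels /u/ and /u/, so it voices to [g]. /s/ is a voiceless obstruent between vowels /e/ and /u/, so it voices to [z]. /zkugtukunesutto/ → zkugtugunezutto.
Rule 2 (high vowel syncope): no segment meets the environment; /zkugtugunezutto/ is unchanged.
Rule 3 (regressive voicing assimilation): /z/ precedes the voiceless obstruent /k/, so it devoices to [s] by assimilation. /g/ precedes the voiceless obstruent /t/, so it devoices to [k] by assimilation. /zkugtugunezutto/ → skuktugunezutto.
Rule 4 (final vowel raising): /o/ is a mid vowel in word-final position, so it raises to [u]. /skuktugunezutto/ → skuktugunezuttu.

skuktugunezuttu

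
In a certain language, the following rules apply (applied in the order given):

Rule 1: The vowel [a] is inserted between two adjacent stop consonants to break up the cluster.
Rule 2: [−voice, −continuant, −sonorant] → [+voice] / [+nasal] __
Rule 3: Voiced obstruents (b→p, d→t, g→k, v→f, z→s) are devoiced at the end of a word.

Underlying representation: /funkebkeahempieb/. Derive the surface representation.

fungebakeahembiep

Rule 1 (stop-cluster a-epenthesis): /b/ and /k/ form a stop–stop cluster, so [a] is inserted between them. /funkebkeahempieb/ → funkebakeahempieb.
Rule 2 (post-nasal voicing): /k/ is a voiceless stop immediately after the nasal /n/, so it voices to [g]. /p/ is a voiceless stop immediately after the nasal /m/, so it voices to [b]. /funkebakeahempieb/ → fungebakeahembieb.
Rule 3 (final devoicing): /b/ is a voiced obstruent in word-final position, so it devoices to [p]. /fungebakeahembieb/ → fungebakeahembiep.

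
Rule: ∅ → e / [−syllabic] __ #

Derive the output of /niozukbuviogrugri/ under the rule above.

niozukbuviogrugri

No segment of /niozukbuviogrugri/ meets the structural description of the rule, so the form surfaces unchanged.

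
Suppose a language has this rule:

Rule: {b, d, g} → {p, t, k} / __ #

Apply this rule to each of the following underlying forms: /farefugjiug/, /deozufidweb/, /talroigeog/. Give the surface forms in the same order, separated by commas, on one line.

farefugjiuk, deozufidwep, talroigeok

/farefugjiug/: /g/ is a voiced stop in word-final position, so it devoices to [k]. → [farefugjiuk].
/deozufidweb/: /b/ is a voiced stop in word-final position, so it devoices to [p]. → [deozufidwep].
/talroigeog/: /g/ is a voiced stop in word-final position, so it devoices to [k]. → [talroigeok].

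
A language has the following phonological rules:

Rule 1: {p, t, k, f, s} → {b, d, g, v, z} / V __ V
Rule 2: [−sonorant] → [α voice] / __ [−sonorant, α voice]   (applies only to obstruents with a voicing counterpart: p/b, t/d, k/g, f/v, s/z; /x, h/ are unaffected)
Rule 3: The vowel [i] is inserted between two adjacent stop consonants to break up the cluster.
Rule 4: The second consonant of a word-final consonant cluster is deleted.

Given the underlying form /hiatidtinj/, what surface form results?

Rule 1 (intervocalic voicing): /t/ is a voiceless obstruent between vowels /a/ and /i/, so it voices to [d]. /hiatidtinj/ → hiadidtinj.
Rule 2 (regressive voicing assimilation): /d/ precedes the voiceless obstruent /t/, so it devoices to [t] by assimilation. /hiadidtinj/ → hiadittinj.
Rule 3 (stop-cluster i-epenthesis): /t/ and /t/ form a stop–stop cluster, so [i] is inserted between them. /hiadittinj/ → hiadititinj.
Rule 4 (final cluster simplification): /j/ is the second consonant of a word-final cluster /nj/, so it deletes. /hiadititinj/ → hiadititin.

hiadititin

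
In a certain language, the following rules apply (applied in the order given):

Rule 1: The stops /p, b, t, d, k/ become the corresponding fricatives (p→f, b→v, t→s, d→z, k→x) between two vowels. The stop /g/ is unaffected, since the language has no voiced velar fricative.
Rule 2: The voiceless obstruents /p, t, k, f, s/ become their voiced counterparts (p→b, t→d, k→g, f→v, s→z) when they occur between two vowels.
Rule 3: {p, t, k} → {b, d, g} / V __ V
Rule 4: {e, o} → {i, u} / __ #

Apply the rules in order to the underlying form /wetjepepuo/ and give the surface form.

Rule 1 (intervocalic spirantization): /p/ is a stop between vowels /e/ and /e/, so it spirantizes to the fricative [f]. /p/ is a stop between vowels /e/ and /u/, so it spirantizes to the fricative [f]. /wetjepepuo/ → wetjefefuo.
Rule 2 (intervocalic voicing): /f/ is a voiceless obstruent between vowels /e/ and /e/, so it voices to [v]. /f/ is a voiceless obstruent between vowels /e/ and /u/, so it voices to [v]. /wetjefefuo/ → wetjevevuo.
Rule 3 (intervocalic voicing): no segment meets the environment; /wetjevevuo/ is unchanged.
Rule 4 (final vowel raising): /o/ is a mid vowel in word-final position, so it raises to [u]. /wetjevevuo/ → wetjevevuu.

wetjevevuu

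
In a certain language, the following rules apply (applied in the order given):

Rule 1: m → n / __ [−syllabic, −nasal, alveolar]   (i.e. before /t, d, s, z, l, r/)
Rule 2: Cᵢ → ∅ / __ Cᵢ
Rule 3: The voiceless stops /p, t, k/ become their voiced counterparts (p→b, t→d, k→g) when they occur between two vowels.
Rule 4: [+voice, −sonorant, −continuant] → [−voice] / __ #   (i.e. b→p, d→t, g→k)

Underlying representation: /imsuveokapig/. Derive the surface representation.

Rule 1 (nasal place assimilation): /m/ precedes the alveolar consonant /s/, so it assimilates in place to [n]. /imsuveokapig/ → insuveokapig.
Rule 2 (degemination): no segment meets the environment; /insuveokapig/ is unchanged.
Rule 3 (intervocalic voicing): /k/ is a voiceless stop between vowels /o/ and /a/, so it voices to [g]. /p/ is a voiceless stop between vowels /a/ and /i/, so it voices to [b]. /insuveokapig/ → insuveogabig.
Rule 4 (final devoicing): /g/ is a voiced stop in word-final position, so it devoices to [k]. /insuveogabig/ → insuveogabik.

insuveogabik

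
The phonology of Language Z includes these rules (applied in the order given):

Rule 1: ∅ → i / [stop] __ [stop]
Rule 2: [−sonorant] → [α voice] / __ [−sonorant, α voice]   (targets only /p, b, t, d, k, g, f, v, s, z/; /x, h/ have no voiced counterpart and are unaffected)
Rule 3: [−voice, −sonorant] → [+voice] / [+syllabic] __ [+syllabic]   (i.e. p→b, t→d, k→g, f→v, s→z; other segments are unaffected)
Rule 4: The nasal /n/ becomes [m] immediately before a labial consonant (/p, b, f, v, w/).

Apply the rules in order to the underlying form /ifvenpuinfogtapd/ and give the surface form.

ivvempuimfogidabid

Rule 1 (stop-cluster i-epenthesis): /g/ and /t/ form a stop–stop cluster, so [i] is inserted between them. /p/ and /d/ form a stop–stop cluster, so [i] is inserted between them. /ifvenpuinfogtapd/ → ifvenpuinfogitapid.
Rule 2 (regressive voicing assimilation): /f/ precedes the voiced obstruent /v/, so it voices to [v] by assimilation. /ifvenpuinfogitapid/ → ivvenpuinfogitapid.
Rule 3 (intervocalic voicing): /t/ is a voiceless obstruent between vowels /i/ and /a/, so it voices to [d]. /p/ is a voiceless obstruent between vowels /a/ and /i/, so it voices to [b]. /ivvenpuinfogitapid/ → ivvenpuinfogidabid.
Rule 4 (nasal place assimilation): /n/ precedes the labial consonant /p/, so it assimilates in place to [m]. /n/ precedes the labial consonant /f/, so it assimilates in place to [m]. /ivvenpuinfogidabid/ → ivvempuimfogidabid.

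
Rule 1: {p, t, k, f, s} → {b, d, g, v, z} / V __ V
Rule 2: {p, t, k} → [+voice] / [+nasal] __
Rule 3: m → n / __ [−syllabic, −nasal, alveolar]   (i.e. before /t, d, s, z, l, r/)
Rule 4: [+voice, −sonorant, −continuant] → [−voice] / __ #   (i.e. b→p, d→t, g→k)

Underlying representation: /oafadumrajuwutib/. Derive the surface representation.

Rule 1 (intervocalic voicing): /f/ is a voiceless obstruent between vowels /a/ and /a/, so it voices to [v]. /t/ is a voiceless obstruent between vowels /u/ and /i/, so it voices to [d]. /oafadumrajuwutib/ → oavadumrajuwudib.
Rule 2 (post-nasal voicing): no segment meets the environment; /oavadumrajuwudib/ is unchanged.
Rule 3 (nasal place assimilation): /m/ precedes the alveolar consonant /r/, so it assimilates in place to [n]. /oavadumrajuwudib/ → oavadunrajuwudib.
Rule 4 (final devoicing): /b/ is a voiced stop in word-final position, so it devoices to [p]. /oavadunrajuwudib/ → oavadunrajuwudip.

oavadunrajuwudip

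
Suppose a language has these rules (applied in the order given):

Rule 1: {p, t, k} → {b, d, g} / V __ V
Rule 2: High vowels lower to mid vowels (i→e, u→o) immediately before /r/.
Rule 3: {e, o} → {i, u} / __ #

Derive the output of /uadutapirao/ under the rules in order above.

uadudaberau

Rule 1 (intervocalic voicing): /t/ is a voiceless stop between vowels /u/ and /a/, so it voices to [d]. /p/ is a voiceless stop between vowels /a/ and /i/, so it voices to [b]. /uadutapirao/ → uadudabirao.
Rule 2 (pre-rhotic lowering): /i/ is a high vowel immediately before /r/, so it lowers to [e]. /uadudabirao/ → uadudaberao.
Rule 3 (final vowel raising): /o/ is a mid vowel in word-final position, so it raises to [u]. /uadudaberao/ → uadudaberau.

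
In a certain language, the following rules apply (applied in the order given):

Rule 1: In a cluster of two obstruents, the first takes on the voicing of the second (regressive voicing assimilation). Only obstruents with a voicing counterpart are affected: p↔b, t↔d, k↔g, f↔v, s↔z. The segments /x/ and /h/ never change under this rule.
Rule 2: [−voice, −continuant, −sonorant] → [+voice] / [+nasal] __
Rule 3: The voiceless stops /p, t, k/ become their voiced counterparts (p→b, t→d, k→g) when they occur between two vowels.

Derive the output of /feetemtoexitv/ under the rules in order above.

Rule 1 (regressive voicing assimilation): /t/ precedes the voiced obstruent /v/, so it voices to [d] by assimilation. /feetemtoexitv/ → feetemtoexidv.
Rule 2 (post-nasal voicing): /t/ is a voiceless stop immediately after the nasal /m/, so it voices to [d]. /feetemtoexidv/ → feetemdoexidv.
Rule 3 (intervocalic voicing): /t/ is a voiceless stop between vowels /e/ and /e/, so it voices to [d]. /feetemdoexidv/ → feedemdoexidv.

feedemdoexidv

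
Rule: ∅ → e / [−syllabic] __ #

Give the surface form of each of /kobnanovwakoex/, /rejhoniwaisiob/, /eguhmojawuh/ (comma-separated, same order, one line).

/kobnanovwakoex/: the form ends in the consonant /x/, so [e] is inserted word-finally. → [kobnanovwakoexe].
/rejhoniwaisiob/: the form ends in the consonant /b/, so [e] is inserted word-finally. → [rejhoniwaisiobe].
/eguhmojawuh/: the form ends in the consonant /h/, so [e] is inserted word-finally. → [eguhmojawuhe].

kobnanovwakoexe, rejhoniwaisiobe, eguhmojawuhe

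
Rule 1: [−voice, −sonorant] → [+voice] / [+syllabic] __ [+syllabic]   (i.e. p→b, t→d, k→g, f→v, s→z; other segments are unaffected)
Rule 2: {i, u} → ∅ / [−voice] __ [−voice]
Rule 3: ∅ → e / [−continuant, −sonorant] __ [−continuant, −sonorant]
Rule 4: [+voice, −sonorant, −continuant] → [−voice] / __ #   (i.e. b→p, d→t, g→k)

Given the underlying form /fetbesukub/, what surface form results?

fetebezugup

Rule 1 (intervocalic voicing): /s/ is a voiceless obstruent between vowels /e/ and /u/, so it voices to [z]. /k/ is a voiceless obstruent between vowels /u/ and /u/, so it voices to [g]. /fetbesukub/ → fetbezugub.
Rule 2 (high vowel syncope): no segment meets the environment; /fetbezugub/ is unchanged.
Rule 3 (stop-cluster e-epenthesis): /t/ and /b/ form a stop–stop cluster, so [e] is inserted between them. /fetbezugub/ → fetebezugub.
Rule 4 (final devoicing): /b/ is a voiced stop in word-final position, so it devoices to [p]. /fetebezugub/ → fetebezugup.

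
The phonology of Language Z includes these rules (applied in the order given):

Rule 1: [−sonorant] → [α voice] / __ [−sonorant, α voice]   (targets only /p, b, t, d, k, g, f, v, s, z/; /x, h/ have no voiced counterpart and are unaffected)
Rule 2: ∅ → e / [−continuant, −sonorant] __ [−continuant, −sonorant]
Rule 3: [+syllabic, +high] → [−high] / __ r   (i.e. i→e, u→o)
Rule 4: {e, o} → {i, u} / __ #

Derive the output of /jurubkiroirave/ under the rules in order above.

jorupekeroeravi

Rule 1 (regressive voicing assimilation): /b/ precedes the voiceless obstruent /k/, so it devoices to [p] by assimilation. /jurubkiroirave/ → jurupkiroirave.
Rule 2 (stop-cluster e-epenthesis): /p/ and /k/ form a stop–stop cluster, so [e] is inserted between them. /jurupkiroirave/ → jurupekiroirave.
Rule 3 (pre-rhotic lowering): /u/ is a high vowel immediately before /r/, so it lowers to [o]. /i/ is a high vowel immediately before /r/, so it lowers to [e]. /i/ is a high vowel immediately before /r/, so it lowers to [e]. /jurupekiroirave/ → jorupekeroerave.
Rule 4 (final vowel raising): /e/ is a mid vowel in word-final position, so it raises to [i]. /jorupekeroerave/ → jorupekeroeravi.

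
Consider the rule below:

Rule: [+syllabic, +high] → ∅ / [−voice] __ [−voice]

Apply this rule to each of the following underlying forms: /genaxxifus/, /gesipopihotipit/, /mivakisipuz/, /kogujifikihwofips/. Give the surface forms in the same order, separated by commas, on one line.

genaxxfs, gespophotpt, mivakspuz, kogujifkhwofps

/genaxxifus/: /i/ is a high vowel flanked by voiceless consonants /x/ and /f/, so it deletes. /u/ is a high vowel flanked by voiceless consonants /f/ and /s/, so it deletes. → [genaxxfs].
/gesipopihotipit/: /i/ is a high vowel flanked by voiceless consonants /s/ and /p/, so it deletes. /i/ is a high vowel flanked by voiceless consonants /p/ and /h/, so it deletes. /i/ is a high vowel flanked by voiceless consonants /t/ and /p/, so it deletes. /i/ is a high vowel flanked by voiceless consonants /p/ and /t/, so it deletes. → [gespophotpt].
/mivakisipuz/: /i/ is a high vowel flanked by voiceless consonants /k/ and /s/, so it deletes. /i/ is a high vowel flanked by voiceless consonants /s/ and /p/, so it deletes. → [mivakspuz].
/kogujifikihwofips/: /i/ is a high vowel flanked by voiceless consonants /f/ and /k/, so it deletes. /i/ is a high vowel flanked by voiceless consonants /k/ and /h/, so it deletes. /i/ is a high vowel flanked by voiceless consonants /f/ and /p/, so it deletes. → [kogujifkhwofps].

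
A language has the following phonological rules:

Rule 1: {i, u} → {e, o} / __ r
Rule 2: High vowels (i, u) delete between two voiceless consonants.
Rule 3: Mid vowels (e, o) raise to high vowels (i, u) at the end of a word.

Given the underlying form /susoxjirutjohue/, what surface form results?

Rule 1 (pre-rhotic lowering): /i/ is a high vowel immediately before /r/, so it lowers to [e]. /susoxjirutjohue/ → susoxjerutjohue.
Rule 2 (high vowel syncope): /u/ is a high vowel flanked by voiceless consonants /s/ and /s/, so it deletes. /susoxjerutjohue/ → ssoxjerutjohue.
Rule 3 (final vowel raising): /e/ is a mid vowel in word-final position, so it raises to [i]. /ssoxjerutjohue/ → ssoxjerutjohui.

ssoxjerutjohui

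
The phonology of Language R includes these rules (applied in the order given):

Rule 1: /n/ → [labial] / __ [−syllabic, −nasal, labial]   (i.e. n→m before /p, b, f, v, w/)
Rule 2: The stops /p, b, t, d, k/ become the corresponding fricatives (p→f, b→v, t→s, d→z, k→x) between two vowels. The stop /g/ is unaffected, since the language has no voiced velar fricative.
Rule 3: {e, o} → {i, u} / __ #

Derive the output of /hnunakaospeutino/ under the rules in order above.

Rule 1 (nasal place assimilation): no segment meets the environment; /hnunakaospeutino/ is unchanged.
Rule 2 (intervocalic spirantization): /k/ is a stop between vowels /a/ and /a/, so it spirantizes to the fricative [x]. /t/ is a stop between vowels /u/ and /i/, so it spirantizes to the fricative [s]. /hnunakaospeutino/ → hnunaxaospeusino.
Rule 3 (final vowel raising): /o/ is a mid vowel in word-final position, so it raises to [u]. /hnunaxaospeusino/ → hnunaxaospeusinu.

hnunaxaospeusinu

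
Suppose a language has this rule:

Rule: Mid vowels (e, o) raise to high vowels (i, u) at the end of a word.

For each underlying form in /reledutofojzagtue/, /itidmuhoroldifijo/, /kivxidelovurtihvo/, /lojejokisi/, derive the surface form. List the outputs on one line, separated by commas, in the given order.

reledutofojzagtui, itidmuhoroldifiju, kivxidelovurtihvu, lojejokisi

/reledutofojzagtue/: /e/ is a mid vowel in word-final position, so it raises to [i]. → [reledutofojzagtui].
/itidmuhoroldifijo/: /o/ is a mid vowel in word-final position, so it raises to [u]. → [itidmuhoroldifiju].
/kivxidelovurtihvo/: /o/ is a mid vowel in word-final position, so it raises to [u]. → [kivxidelovurtihvu].
/lojejokisi/: the rule's environment is not met; surfaces unchanged as [lojejokisi].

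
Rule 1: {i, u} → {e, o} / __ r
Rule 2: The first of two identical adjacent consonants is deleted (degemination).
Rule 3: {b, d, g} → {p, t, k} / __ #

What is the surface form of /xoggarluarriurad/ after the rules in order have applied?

Rule 1 (pre-rhotic lowering): /u/ is a high vowel immediately before /r/, so it lowers to [o]. /xoggarluarriurad/ → xoggarluarriorad.
Rule 2 (degemination): /gg/ is a geminate; the first /g/ deletes. /rr/ is a geminate; the first /r/ deletes. /xoggarluarriorad/ → xogarluariorad.
Rule 3 (final devoicing): /d/ is a voiced stop in word-final position, so it devoices to [t]. /xogarluariorad/ → xogarluariorat.

xogarluariorat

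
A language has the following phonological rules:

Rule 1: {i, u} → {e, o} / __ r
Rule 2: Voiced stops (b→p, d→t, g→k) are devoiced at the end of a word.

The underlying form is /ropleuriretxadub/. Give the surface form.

Rule 1 (pre-rhotic lowering): /u/ is a high vowel immediately before /r/, so it lowers to [o]. /i/ is a high vowel immediately before /r/, so it lowers to [e]. /ropleuriretxadub/ → ropleoreretxadub.
Rule 2 (final devoicing): /b/ is a voiced stop in word-final position, so it devoices to [p]. /ropleoreretxadub/ → ropleoreretxadup.

ropleoreretxadup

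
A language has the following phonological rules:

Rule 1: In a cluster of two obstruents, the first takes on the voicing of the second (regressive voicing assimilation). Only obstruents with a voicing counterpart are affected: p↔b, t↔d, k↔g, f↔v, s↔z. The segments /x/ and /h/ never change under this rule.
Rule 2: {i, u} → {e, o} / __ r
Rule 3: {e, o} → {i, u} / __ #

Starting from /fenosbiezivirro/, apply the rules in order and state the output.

Rule 1 (regressive voicing assimilation): /s/ precedes the voiced obstruent /b/, so it voices to [z] by assimilation. /fenosbiezivirro/ → fenozbiezivirro.
Rule 2 (pre-rhotic lowering): /i/ is a high vowel immediately before /r/, so it lowers to [e]. /fenozbiezivirro/ → fenozbieziverro.
Rule 3 (final vowel raising): /o/ is a mid vowel in word-final position, so it raises to [u]. /fenozbieziverro/ → fenozbieziverru.

fenozbieziverru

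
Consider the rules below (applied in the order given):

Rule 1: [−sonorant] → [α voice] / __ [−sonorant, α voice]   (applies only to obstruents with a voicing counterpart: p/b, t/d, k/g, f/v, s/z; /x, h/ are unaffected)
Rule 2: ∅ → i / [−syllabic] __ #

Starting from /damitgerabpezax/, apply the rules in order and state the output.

damidgerappezaxi

Rule 1 (regressive voicing assimilation): /t/ precedes the voiced obstruent /g/, so it voices to [d] by assimilation. /b/ precedes the voiceless obstruent /p/, so it devoices to [p] by assimilation. /damitgerabpezax/ → damidgerappezax.
Rule 2 (final i-epenthesis): the form ends in the consonant /x/, so [i] is inserted word-finally. /damidgerappezax/ → damidgerappezaxi.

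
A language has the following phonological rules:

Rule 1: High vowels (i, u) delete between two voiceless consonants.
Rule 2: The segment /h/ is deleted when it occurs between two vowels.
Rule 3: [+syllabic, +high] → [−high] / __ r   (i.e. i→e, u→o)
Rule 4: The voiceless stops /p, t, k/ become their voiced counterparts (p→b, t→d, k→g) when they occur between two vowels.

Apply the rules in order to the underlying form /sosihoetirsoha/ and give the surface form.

Rule 1 (high vowel syncope): /i/ is a high vowel flanked by voiceless consonants /s/ and /h/, so it deletes. /sosihoetirsoha/ → soshoetirsoha.
Rule 2 (intervocalic h-deletion): /h/ occurs between vowels /o/ and /a/, so it deletes. /soshoetirsoha/ → soshoetirsoa.
Rule 3 (pre-rhotic lowering): /i/ is a high vowel immediately before /r/, so it lowers to [e]. /soshoetirsoa/ → soshoetersoa.
Rule 4 (intervocalic voicing): /t/ is a voiceless stop between vowels /e/ and /e/, so it voices to [d]. /soshoetersoa/ → soshoedersoa.

soshoedersoa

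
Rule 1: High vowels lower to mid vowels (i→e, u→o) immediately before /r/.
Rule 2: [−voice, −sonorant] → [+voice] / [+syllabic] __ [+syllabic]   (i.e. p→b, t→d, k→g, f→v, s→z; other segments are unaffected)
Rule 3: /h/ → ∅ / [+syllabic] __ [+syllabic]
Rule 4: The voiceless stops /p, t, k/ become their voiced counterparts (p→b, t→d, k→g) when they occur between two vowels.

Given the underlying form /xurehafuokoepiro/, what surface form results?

xoreavuogoebero

Rule 1 (pre-rhotic lowering): /u/ is a high vowel immediately before /r/, so it lowers to [o]. /i/ is a high vowel immediately before /r/, so it lowers to [e]. /xurehafuokoepiro/ → xorehafuokoepero.
Rule 2 (intervocalic voicing): /f/ is a voiceless obstruent between vowels /a/ and /u/, so it voices to [v]. /k/ is a voiceless obstruent between vowels /o/ and /o/, so it voices to [g]. /p/ is a voiceless obstruent between vowels /e/ and /e/, so it voices to [b]. /xorehafuokoepero/ → xorehavuogoebero.
Rule 3 (intervocalic h-deletion): /h/ occurs between vowels /e/ and /a/, so it deletes. /xorehavuogoebero/ → xoreavuogoebero.
Rule 4 (intervocalic voicing): no segment meets the environment; /xoreavuogoebero/ is unchanged.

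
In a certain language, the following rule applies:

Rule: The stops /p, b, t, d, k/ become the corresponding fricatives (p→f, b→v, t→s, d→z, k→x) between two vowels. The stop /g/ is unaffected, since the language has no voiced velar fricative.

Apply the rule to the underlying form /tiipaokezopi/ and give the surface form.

tiifaoxezofi

Scanning /tiipaokezopi/: /t/ at position 1 is not in the conditioning environment; /p/ is a stop between vowels /i/ and /a/, so it spirantizes to the fricative [f]; /k/ is a stop between vowels /o/ and /e/, so it spirantizes to the fricative [x]; /p/ is a stop between vowels /o/ and /i/, so it spirantizes to the fricative [f].
Result: [tiifaoxezofi].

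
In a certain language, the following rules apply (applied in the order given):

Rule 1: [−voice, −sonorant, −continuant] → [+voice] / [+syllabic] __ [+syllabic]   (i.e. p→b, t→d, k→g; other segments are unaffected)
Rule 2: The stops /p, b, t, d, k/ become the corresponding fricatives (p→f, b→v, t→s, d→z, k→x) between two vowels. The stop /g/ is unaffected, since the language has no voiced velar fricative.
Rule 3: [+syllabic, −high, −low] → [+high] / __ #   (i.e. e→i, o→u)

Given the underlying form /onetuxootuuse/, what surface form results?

Rule 1 (intervocalic voicing): /t/ is a voiceless stop between vowels /e/ and /u/, so it voices to [d]. /t/ is a voiceless stop between vowels /o/ and /u/, so it voices to [d]. /onetuxootuuse/ → oneduxooduuse.
Rule 2 (intervocalic spirantization): /d/ is a stop between vowels /e/ and /u/, so it spirantizes to the fricative [z]. /d/ is a stop between vowels /o/ and /u/, so it spirantizes to the fricative [z]. /oneduxooduuse/ → onezuxoozuuse.
Rule 3 (final vowel raising): /e/ is a mid vowel in word-final position, so it raises to [i]. /onezuxoozuuse/ → onezuxoozuusi.

onezuxoozuusi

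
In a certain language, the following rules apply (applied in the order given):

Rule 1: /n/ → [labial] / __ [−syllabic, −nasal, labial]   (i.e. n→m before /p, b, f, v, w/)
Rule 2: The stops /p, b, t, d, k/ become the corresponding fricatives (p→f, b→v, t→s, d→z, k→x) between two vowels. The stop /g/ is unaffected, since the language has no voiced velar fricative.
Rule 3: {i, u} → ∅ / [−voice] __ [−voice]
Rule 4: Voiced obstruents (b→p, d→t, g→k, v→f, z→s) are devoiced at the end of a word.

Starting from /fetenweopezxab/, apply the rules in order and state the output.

fesemweofezxap

Rule 1 (nasal place assimilation): /n/ precedes the labial consonant /w/, so it assimilates in place to [m]. /fetenweopezxab/ → fetemweopezxab.
Rule 2 (intervocalic spirantization): /t/ is a stop between vowels /e/ and /e/, so it spirantizes to the fricative [s]. /p/ is a stop between vowels /o/ and /e/, so it spirantizes to the fricative [f]. /fetemweopezxab/ → fesemweofezxab.
Rule 3 (high vowel syncope): no segment meets the environment; /fesemweofezxab/ is unchanged.
Rule 4 (final devoicing): /b/ is a voiced obstruent in word-final position, so it devoices to [p]. /fesemweofezxab/ → fesemweofezxap.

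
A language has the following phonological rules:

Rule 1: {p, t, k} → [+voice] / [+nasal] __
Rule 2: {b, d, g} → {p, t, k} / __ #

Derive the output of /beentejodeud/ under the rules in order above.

beendejodeut

Rule 1 (post-nasal voicing): /t/ is a voiceless stop immediately after the nasal /n/, so it voices to [d]. /beentejodeud/ → beendejodeud.
Rule 2 (final devoicing): /d/ is a voiced stop in word-final position, so it devoices to [t]. /beendejodeud/ → beendejodeut.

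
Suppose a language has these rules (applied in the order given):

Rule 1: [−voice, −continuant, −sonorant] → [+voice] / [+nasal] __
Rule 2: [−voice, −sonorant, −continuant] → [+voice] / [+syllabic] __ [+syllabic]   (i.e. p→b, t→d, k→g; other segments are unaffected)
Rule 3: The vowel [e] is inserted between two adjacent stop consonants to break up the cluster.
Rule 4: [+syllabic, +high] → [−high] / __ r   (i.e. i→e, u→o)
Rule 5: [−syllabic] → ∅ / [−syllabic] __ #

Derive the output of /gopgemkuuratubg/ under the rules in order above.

gopegemguoradubeg

Rule 1 (post-nasal voicing): /k/ is a voiceless stop immediately after the nasal /m/, so it voices to [g]. /gopgemkuuratubg/ → gopgemguuratubg.
Rule 2 (intervocalic voicing): /t/ is a voiceless stop between vowels /a/ and /u/, so it voices to [d]. /gopgemguuratubg/ → gopgemguuradubg.
Rule 3 (stop-cluster e-epenthesis): /p/ and /g/ form a stop–stop cluster, so [e] is inserted between them. /b/ and /g/ form a stop–stop cluster, so [e] is inserted between them. /gopgemguuradubg/ → gopegemguuradubeg.
Rule 4 (pre-rhotic lowering): /u/ is a high vowel immediately before /r/, so it lowers to [o]. /gopegemguuradubeg/ → gopegemguoradubeg.
Rule 5 (final cluster simplification): no segment meets the environment; /gopegemguoradubeg/ is unchanged.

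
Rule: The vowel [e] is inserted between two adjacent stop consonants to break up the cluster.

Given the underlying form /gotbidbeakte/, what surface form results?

/t/ and /b/ form a stop–stop cluster, so [e] is inserted between them.
/d/ and /b/ form a stop–stop cluster, so [e] is inserted between them.
/k/ and /t/ form a stop–stop cluster, so [e] is inserted between them.
Surface form: [gotebidebeakete].

gotebidebeakete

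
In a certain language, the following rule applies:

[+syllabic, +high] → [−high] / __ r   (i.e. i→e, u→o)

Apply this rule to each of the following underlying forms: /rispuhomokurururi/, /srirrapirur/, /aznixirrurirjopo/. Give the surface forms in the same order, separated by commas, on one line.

rispuhomokororori, srerraperor, aznixerrorerjopo

/rispuhomokurururi/: /u/ is a high vowel immediately before /r/, so it lowers to [o]. /u/ is a high vowel immediately before /r/, so it lowers to [o]. /u/ is a high vowel immediately before /r/, so it lowers to [o]. → [rispuhomokororori].
/srirrapirur/: /i/ is a high vowel immediately before /r/, so it lowers to [e]. /i/ is a high vowel immediately before /r/, so it lowers to [e]. /u/ is a high vowel immediately before /r/, so it lowers to [o]. → [srerraperor].
/aznixirrurirjopo/: /i/ is a high vowel immediately before /r/, so it lowers to [e]. /u/ is a high vowel immediately before /r/, so it lowers to [o]. /i/ is a high vowel immediately before /r/, so it lowers to [e]. → [aznixerrorerjopo].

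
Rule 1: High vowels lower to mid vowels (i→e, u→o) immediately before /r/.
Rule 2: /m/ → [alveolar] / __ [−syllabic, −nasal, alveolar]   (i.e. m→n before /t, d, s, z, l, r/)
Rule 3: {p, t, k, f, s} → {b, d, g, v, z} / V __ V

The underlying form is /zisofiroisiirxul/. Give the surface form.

zizoveroizierxul

Rule 1 (pre-rhotic lowering): /i/ is a high vowel immediately before /r/, so it lowers to [e]. /i/ is a high vowel immediately before /r/, so it lowers to [e]. /zisofiroisiirxul/ → zisoferoisierxul.
Rule 2 (nasal place assimilation): no segment meets the environment; /zisoferoisierxul/ is unchanged.
Rule 3 (intervocalic voicing): /s/ is a voiceless obstruent between vowels /i/ and /o/, so it voices to [z]. /f/ is a voiceless obstruent between vowels /o/ and /e/, so it voices to [v]. /s/ is a voiceless obstruent between vowels /i/ and /i/, so it voices to [z]. /zisoferoisierxul/ → zizoveroizierxul.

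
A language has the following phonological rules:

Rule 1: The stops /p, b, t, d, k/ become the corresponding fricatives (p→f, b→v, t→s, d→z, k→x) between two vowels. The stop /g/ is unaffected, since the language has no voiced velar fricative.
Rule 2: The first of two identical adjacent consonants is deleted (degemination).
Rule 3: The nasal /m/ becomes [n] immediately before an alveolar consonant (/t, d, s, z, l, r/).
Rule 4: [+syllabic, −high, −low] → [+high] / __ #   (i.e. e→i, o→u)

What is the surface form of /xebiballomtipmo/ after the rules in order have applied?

Rule 1 (intervocalic spirantization): /b/ is a stop between vowels /e/ and /i/, so it spirantizes to the fricative [v]. /b/ is a stop between vowels /i/ and /a/, so it spirantizes to the fricative [v]. /xebiballomtipmo/ → xevivallomtipmo.
Rule 2 (degemination): /ll/ is a geminate; the first /l/ deletes. /xevivallomtipmo/ → xevivalomtipmo.
Rule 3 (nasal place assimilation): /m/ precedes the alveolar consonant /t/, so it assimilates in place to [n]. /xevivalomtipmo/ → xevivalontipmo.
Rule 4 (final vowel raising): /o/ is a mid vowel in word-final position, so it raises to [u]. /xevivalontipmo/ → xevivalontipmu.

xevivalontipmu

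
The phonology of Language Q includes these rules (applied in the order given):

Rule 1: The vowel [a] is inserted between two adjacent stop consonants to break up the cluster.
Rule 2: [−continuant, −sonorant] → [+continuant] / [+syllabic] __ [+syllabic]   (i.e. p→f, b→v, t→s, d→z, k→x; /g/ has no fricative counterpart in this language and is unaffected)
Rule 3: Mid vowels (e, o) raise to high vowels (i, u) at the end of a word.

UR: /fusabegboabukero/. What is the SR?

fusavegavoavuxeru

Rule 1 (stop-cluster a-epenthesis): /g/ and /b/ form a stop–stop cluster, so [a] is inserted between them. /fusabegboabukero/ → fusabegaboabukero.
Rule 2 (intervocalic spirantization): /b/ is a stop between vowels /a/ and /e/, so it spirantizes to the fricative [v]. /b/ is a stop between vowels /a/ and /o/, so it spirantizes to the fricative [v]. /b/ is a stop between vowels /a/ and /u/, so it spirantizes to the fricative [v]. /k/ is a stop between vowels /u/ and /e/, so it spirantizes to the fricative [x]. /fusabegaboabukero/ → fusavegavoavuxero.
Rule 3 (final vowel raising): /o/ is a mid vowel in word-final position, so it raises to [u]. /fusavegavoavuxero/ → fusavegavoavuxeru.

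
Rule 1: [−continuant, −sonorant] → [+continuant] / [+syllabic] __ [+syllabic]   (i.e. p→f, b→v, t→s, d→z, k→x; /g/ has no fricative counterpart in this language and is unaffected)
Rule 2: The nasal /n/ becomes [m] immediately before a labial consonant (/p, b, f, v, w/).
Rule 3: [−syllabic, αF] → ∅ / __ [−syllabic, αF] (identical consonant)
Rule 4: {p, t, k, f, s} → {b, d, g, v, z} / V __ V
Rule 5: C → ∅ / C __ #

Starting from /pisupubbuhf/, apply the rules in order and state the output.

pizuvubuh

Rule 1 (intervocalic spirantization): /p/ is a stop between vowels /u/ and /u/, so it spirantizes to the fricative [f]. /pisupubbuhf/ → pisufubbuhf.
Rule 2 (nasal place assimilation): no segment meets the environment; /pisufubbuhf/ is unchanged.
Rule 3 (degemination): /bb/ is a geminate; the first /b/ deletes. /pisufubbuhf/ → pisufubuhf.
Rule 4 (intervocalic voicing): /s/ is a voiceless obstruent between vowels /i/ and /u/, so it voices to [z]. /f/ is a voiceless obstruent between vowels /u/ and /u/, so it voices to [v]. /pisufubuhf/ → pizuvubuhf.
Rule 5 (final cluster simplification): /f/ is the second consonant of a word-final cluster /hf/, so it deletes. /pizuvubuhf/ → pizuvubuh.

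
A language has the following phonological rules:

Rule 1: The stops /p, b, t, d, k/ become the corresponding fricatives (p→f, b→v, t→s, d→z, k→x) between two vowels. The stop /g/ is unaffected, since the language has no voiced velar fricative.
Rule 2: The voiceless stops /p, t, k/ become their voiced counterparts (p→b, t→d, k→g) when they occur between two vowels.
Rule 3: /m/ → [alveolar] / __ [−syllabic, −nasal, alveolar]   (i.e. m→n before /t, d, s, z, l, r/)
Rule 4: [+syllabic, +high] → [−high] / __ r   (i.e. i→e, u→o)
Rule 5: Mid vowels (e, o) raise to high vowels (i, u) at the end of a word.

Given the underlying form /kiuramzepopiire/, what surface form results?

kioranzefofieri

Rule 1 (intervocalic spirantization): /p/ is a stop between vowels /e/ and /o/, so it spirantizes to the fricative [f]. /p/ is a stop between vowels /o/ and /i/, so it spirantizes to the fricative [f]. /kiuramzepopiire/ → kiuramzefofiire.
Rule 2 (intervocalic voicing): no segment meets the environment; /kiuramzefofiire/ is unchanged.
Rule 3 (nasal place assimilation): /m/ precedes the alveolar consonant /z/, so it assimilates in place to [n]. /kiuramzefofiire/ → kiuranzefofiire.
Rule 4 (pre-rhotic lowering): /u/ is a high vowel immediately before /r/, so it lowers to [o]. /i/ is a high vowel immediately before /r/, so it lowers to [e]. /kiuranzefofiire/ → kioranzefofiere.
Rule 5 (final vowel raising): /e/ is a mid vowel in word-final position, so it raises to [i]. /kioranzefofiere/ → kioranzefofieri.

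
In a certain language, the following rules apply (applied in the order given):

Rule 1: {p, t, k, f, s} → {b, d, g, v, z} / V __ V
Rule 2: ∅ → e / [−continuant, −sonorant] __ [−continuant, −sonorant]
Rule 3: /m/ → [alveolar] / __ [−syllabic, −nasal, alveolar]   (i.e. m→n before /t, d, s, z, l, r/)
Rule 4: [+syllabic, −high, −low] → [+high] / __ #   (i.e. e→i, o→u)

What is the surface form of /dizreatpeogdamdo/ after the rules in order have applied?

Rule 1 (intervocalic voicing): no segment meets the environment; /dizreatpeogdamdo/ is unchanged.
Rule 2 (stop-cluster e-epenthesis): /t/ and /p/ form a stop–stop cluster, so [e] is inserted between them. /g/ and /d/ form a stop–stop cluster, so [e] is inserted between them. /dizreatpeogdamdo/ → dizreatepeogedamdo.
Rule 3 (nasal place assimilation): /m/ precedes the alveolar consonant /d/, so it assimilates in place to [n]. /dizreatepeogedamdo/ → dizreatepeogedando.
Rule 4 (final vowel raising): /o/ is a mid vowel in word-final position, so it raises to [u]. /dizreatepeogedando/ → dizreatepeogedandu.

dizreatepeogedandu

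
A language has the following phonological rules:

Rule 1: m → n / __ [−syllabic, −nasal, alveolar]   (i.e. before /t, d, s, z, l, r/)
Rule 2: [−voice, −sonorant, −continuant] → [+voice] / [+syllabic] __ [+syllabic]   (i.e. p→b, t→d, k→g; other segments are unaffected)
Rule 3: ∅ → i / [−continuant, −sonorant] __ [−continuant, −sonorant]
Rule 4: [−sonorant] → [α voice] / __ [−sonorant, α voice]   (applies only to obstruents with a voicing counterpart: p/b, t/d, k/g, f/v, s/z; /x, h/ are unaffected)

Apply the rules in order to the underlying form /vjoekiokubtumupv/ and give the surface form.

vjoegiogubitumubv

Rule 1 (nasal place assimilation): no segment meets the environment; /vjoekiokubtumupv/ is unchanged.
Rule 2 (intervocalic voicing): /k/ is a voiceless stop between vowels /e/ and /i/, so it voices to [g]. /k/ is a voiceless stop between vowels /o/ and /u/, so it voices to [g]. /vjoekiokubtumupv/ → vjoegiogubtumupv.
Rule 3 (stop-cluster i-epenthesis): /b/ and /t/ form a stop–stop cluster, so [i] is inserted between them. /vjoegiogubtumupv/ → vjoegiogubitumupv.
Rule 4 (regressive voicing assimilation): /p/ precedes the voiced obstruent /v/, so it voices to [b] by assimilation. /vjoegiogubitumupv/ → vjoegiogubitumubv.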